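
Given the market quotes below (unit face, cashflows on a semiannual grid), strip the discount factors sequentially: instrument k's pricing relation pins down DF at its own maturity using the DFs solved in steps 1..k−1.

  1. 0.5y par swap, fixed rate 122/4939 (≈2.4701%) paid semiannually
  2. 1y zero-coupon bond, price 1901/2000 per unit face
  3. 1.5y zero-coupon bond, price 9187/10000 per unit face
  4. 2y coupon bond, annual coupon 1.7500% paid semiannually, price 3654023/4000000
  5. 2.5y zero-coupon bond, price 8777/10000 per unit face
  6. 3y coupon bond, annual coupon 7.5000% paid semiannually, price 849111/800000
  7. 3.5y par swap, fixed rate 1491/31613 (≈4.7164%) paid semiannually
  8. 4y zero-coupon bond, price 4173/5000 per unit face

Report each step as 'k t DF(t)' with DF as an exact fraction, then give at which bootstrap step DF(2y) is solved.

1 1/2 4939/5000
2 1 1901/2000
3 3/2 9187/10000
4 2 1101/1250
5 5/2 8777/10000
6 3 4281/5000
7 7/2 8509/10000
8 4 4173/5000
DF(2y) is solved at step 4

step 1 [0.5y] swap r/2=61/4939: DF=(1 − 61/4939·(0))/(1+61/4939) = 4939/5000 ≈ 0.987800
step 2 [1y] zero: DF = P = 1901/2000 ≈ 0.950500
step 3 [1.5y] zero: DF = P = 9187/10000 ≈ 0.918700
step 4 [2y] bond c/2=7/800: DF=(3654023/4000000 − 7/800·(0.987800+0.950500+0.918700))/(1+7/800) = 1101/1250 ≈ 0.880800
step 5 [2.5y] zero: DF = P = 8777/10000 ≈ 0.877700
step 6 [3y] bond c/2=3/80: DF=(849111/800000 − 3/80·(0.987800+0.950500+0.918700+0.880800+0.877700))/(1+3/80) = 4281/5000 ≈ 0.856200
step 7 [3.5y] swap r/2=1491/63226: DF=(1 − 1491/63226·(0.987800+0.950500+0.918700+0.880800+0.877700+0.856200))/(1+1491/63226) = 8509/10000 ≈ 0.850900
step 8 [4y] zero: DF = P = 4173/5000 ≈ 0.834600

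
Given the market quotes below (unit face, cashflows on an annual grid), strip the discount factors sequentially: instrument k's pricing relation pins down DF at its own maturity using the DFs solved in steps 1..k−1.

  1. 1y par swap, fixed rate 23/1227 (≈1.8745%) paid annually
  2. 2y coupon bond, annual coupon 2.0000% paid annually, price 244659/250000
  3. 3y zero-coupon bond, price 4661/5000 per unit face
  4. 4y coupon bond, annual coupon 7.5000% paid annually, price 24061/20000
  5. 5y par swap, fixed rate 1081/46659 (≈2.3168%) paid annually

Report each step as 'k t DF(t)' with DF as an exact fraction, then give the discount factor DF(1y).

step 1 [1y] swap r/1=23/1227: DF=(1 − 23/1227·(0))/(1+23/1227) = 1227/1250 ≈ 0.981600
step 2 [2y] bond c/1=1/50: DF=(244659/250000 − 1/50·(0.981600))/(1+1/50) = 4701/5000 ≈ 0.940200
step 3 [3y] zero: DF = P = 4661/5000 ≈ 0.932200
step 4 [4y] bond c/1=3/40: DF=(24061/20000 − 3/40·(0.981600+0.940200+0.932200))/(1+3/40) = 23/25 ≈ 0.920000
step 5 [5y] swap r/1=1081/46659: DF=(1 − 1081/46659·(0.981600+0.940200+0.932200+0.920000))/(1+1081/46659) = 8919/10000 ≈ 0.891900

1 1 1227/1250
2 2 4701/5000
3 3 4661/5000
4 4 23/25
5 5 8919/10000
DF(1y) = 1227/1250 ≈ 0.981600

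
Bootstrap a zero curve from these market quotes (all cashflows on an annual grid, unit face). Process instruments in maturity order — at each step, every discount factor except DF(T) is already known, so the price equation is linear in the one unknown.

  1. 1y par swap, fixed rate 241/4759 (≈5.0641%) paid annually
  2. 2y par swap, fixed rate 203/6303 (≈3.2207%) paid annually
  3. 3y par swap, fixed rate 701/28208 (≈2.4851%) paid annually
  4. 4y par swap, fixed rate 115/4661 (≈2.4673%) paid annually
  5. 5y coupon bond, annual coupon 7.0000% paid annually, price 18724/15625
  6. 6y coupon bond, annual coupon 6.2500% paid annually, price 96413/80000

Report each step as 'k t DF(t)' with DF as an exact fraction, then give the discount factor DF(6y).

step 1 [1y] swap r/1=241/4759: DF=(1 − 241/4759·(0))/(1+241/4759) = 4759/5000 ≈ 0.951800
step 2 [2y] swap r/1=203/6303: DF=(1 − 203/6303·(0.951800))/(1+203/6303) = 9391/10000 ≈ 0.939100
step 3 [3y] swap r/1=701/28208: DF=(1 − 701/28208·(0.951800+0.939100))/(1+701/28208) = 9299/10000 ≈ 0.929900
step 4 [4y] swap r/1=115/4661: DF=(1 − 115/4661·(0.951800+0.939100+0.929900))/(1+115/4661) = 227/250 ≈ 0.908000
step 5 [5y] bond c/1=7/100: DF=(18724/15625 − 7/100·(0.951800+0.939100+0.929900+0.908000))/(1+7/100) = 219/250 ≈ 0.876000
step 6 [6y] bond c/1=1/16: DF=(96413/80000 − 1/16·(0.951800+0.939100+0.929900+0.908000+0.876000))/(1+1/16) = 4317/5000 ≈ 0.863400

1 1 4759/5000
2 2 9391/10000
3 3 9299/10000
4 4 227/250
5 5 219/250
6 6 4317/5000
DF(6y) = 4317/5000 ≈ 0.863400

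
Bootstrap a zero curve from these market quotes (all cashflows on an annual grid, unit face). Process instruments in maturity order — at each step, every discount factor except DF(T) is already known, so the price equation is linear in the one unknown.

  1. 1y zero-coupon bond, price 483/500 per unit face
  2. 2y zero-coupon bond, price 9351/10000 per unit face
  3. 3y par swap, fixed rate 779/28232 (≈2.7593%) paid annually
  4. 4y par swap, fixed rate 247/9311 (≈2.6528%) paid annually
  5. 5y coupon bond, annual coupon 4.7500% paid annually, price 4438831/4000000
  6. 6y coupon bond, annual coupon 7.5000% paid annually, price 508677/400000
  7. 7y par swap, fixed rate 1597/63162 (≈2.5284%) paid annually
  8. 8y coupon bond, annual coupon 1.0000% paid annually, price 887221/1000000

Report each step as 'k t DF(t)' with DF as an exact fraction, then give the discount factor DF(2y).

1 1 483/500
2 2 9351/10000
3 3 9221/10000
4 4 2253/2500
5 5 1781/2000
6 6 861/1000
7 7 8403/10000
8 8 8159/10000
DF(2y) = 9351/10000 ≈ 0.935100

step 1 [1y] zero: DF = P = 483/500 ≈ 0.966000
step 2 [2y] zero: DF = P = 9351/10000 ≈ 0.935100
step 3 [3y] swap r/1=779/28232: DF=(1 − 779/28232·(0.966000+0.935100))/(1+779/28232) = 9221/10000 ≈ 0.922100
step 4 [4y] swap r/1=247/9311: DF=(1 − 247/9311·(0.966000+0.935100+0.922100))/(1+247/9311) = 2253/2500 ≈ 0.901200
step 5 [5y] bond c/1=19/400: DF=(4438831/4000000 − 19/400·(0.966000+0.935100+0.922100+0.901200))/(1+19/400) = 1781/2000 ≈ 0.890500
step 6 [6y] bond c/1=3/40: DF=(508677/400000 − 3/40·(0.966000+0.935100+0.922100+0.901200+0.890500))/(1+3/40) = 861/1000 ≈ 0.861000
step 7 [7y] swap r/1=1597/63162: DF=(1 − 1597/63162·(0.966000+0.935100+0.922100+0.901200+0.890500+0.861000))/(1+1597/63162) = 8403/10000 ≈ 0.840300
step 8 [8y] bond c/1=1/100: DF=(887221/1000000 − 1/100·(0.966000+0.935100+0.922100+0.901200+0.890500+0.861000+0.840300))/(1+1/100) = 8159/10000 ≈ 0.815900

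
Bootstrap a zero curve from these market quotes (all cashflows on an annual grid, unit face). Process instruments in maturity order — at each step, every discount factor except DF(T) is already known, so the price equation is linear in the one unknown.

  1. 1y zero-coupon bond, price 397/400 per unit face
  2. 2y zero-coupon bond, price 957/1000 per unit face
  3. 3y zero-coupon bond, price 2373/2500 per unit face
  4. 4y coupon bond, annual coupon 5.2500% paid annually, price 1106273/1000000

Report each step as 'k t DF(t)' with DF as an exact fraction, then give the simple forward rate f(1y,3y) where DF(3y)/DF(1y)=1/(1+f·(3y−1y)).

step 1 [1y] zero: DF = P = 397/400 ≈ 0.992500
step 2 [2y] zero: DF = P = 957/1000 ≈ 0.957000
step 3 [3y] zero: DF = P = 2373/2500 ≈ 0.949200
step 4 [4y] bond c/1=21/400: DF=(1106273/1000000 − 21/400·(0.992500+0.957000+0.949200))/(1+21/400) = 1813/2000 ≈ 0.906500

1 1 397/400
2 2 957/1000
3 3 2373/2500
4 4 1813/2000
f(1y,3y) = ((397/400)/(2373/2500) − 1)/(2) = 433/18984 ≈ 2.2809%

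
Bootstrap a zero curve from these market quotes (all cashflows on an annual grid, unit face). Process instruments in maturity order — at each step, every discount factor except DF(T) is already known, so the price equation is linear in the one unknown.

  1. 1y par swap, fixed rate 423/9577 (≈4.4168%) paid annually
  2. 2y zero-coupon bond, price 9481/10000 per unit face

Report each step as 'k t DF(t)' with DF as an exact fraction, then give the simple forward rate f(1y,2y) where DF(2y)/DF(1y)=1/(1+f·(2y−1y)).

step 1 [1y] swap r/1=423/9577: DF=(1 − 423/9577·(0))/(1+423/9577) = 9577/10000 ≈ 0.957700
step 2 [2y] zero: DF = P = 9481/10000 ≈ 0.948100

1 1 9577/10000
2 2 9481/10000
f(1y,2y) = ((9577/10000)/(9481/10000) − 1)/(1) = 96/9481 ≈ 1.0126%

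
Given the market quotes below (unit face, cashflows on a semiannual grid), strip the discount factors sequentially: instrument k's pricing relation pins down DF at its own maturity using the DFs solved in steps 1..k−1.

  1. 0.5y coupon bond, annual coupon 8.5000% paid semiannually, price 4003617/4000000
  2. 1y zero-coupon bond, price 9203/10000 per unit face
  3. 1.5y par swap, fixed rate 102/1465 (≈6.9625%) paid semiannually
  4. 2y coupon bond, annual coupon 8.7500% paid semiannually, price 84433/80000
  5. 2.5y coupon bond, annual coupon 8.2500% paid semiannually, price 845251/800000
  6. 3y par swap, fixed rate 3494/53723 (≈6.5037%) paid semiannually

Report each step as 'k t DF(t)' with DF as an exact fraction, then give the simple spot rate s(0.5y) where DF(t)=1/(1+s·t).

1 1/2 9601/10000
2 1 9203/10000
3 3/2 9031/10000
4 2 1789/2000
5 5/2 869/1000
6 3 8253/10000
s(0.5y) = (1/(9601/10000) − 1)/(1/2) = 798/9601 ≈ 8.3116%

step 1 [0.5y] bond c/2=17/400: DF=(4003617/4000000 − 17/400·(0))/(1+17/400) = 9601/10000 ≈ 0.960100
step 2 [1y] zero: DF = P = 9203/10000 ≈ 0.920300
step 3 [1.5y] swap r/2=51/1465: DF=(1 − 51/1465·(0.960100+0.920300))/(1+51/1465) = 9031/10000 ≈ 0.903100
step 4 [2y] bond c/2=7/160: DF=(84433/80000 − 7/160·(0.960100+0.920300+0.903100))/(1+7/160) = 1789/2000 ≈ 0.894500
step 5 [2.5y] bond c/2=33/800: DF=(845251/800000 − 33/800·(0.960100+0.920300+0.903100+0.894500))/(1+33/800) = 869/1000 ≈ 0.869000
step 6 [3y] swap r/2=1747/53723: DF=(1 − 1747/53723·(0.960100+0.920300+0.903100+0.894500+0.869000))/(1+1747/53723) = 8253/10000 ≈ 0.825300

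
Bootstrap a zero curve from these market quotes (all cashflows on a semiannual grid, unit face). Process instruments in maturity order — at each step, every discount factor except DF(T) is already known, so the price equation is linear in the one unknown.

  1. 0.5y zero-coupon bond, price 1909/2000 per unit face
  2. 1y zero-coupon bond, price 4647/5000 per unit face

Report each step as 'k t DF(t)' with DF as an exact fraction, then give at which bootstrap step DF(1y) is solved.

1 1/2 1909/2000
2 1 4647/5000
DF(1y) is solved at step 2

step 1 [0.5y] zero: DF = P = 1909/2000 ≈ 0.954500
step 2 [1y] zero: DF = P = 4647/5000 ≈ 0.929400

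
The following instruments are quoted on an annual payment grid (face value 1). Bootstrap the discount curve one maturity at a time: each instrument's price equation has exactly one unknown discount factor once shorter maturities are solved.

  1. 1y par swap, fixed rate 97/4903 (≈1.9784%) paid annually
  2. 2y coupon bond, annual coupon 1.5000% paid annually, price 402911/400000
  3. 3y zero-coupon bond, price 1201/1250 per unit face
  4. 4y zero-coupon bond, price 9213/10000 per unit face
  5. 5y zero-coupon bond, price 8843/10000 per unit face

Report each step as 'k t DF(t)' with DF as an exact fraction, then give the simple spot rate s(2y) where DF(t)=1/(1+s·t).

1 1 4903/5000
2 2 9779/10000
3 3 1201/1250
4 4 9213/10000
5 5 8843/10000
s(2y) = (1/(9779/10000) − 1)/(2) = 221/19558 ≈ 1.1300%

step 1 [1y] swap r/1=97/4903: DF=(1 − 97/4903·(0))/(1+97/4903) = 4903/5000 ≈ 0.980600
step 2 [2y] bond c/1=3/200: DF=(402911/400000 − 3/200·(0.980600))/(1+3/200) = 9779/10000 ≈ 0.977900
step 3 [3y] zero: DF = P = 1201/1250 ≈ 0.960800
step 4 [4y] zero: DF = P = 9213/10000 ≈ 0.921300
step 5 [5y] zero: DF = P = 8843/10000 ≈ 0.884300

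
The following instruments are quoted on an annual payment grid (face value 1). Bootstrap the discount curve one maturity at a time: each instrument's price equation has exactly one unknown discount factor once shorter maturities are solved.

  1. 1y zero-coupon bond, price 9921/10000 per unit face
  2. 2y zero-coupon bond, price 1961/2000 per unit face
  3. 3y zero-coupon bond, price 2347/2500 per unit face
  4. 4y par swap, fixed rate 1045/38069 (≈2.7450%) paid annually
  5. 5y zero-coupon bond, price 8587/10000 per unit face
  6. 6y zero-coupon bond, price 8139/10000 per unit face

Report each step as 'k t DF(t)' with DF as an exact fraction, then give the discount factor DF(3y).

1 1 9921/10000
2 2 1961/2000
3 3 2347/2500
4 4 1791/2000
5 5 8587/10000
6 6 8139/10000
DF(3y) = 2347/2500 ≈ 0.938800

step 1 [1y] zero: DF = P = 9921/10000 ≈ 0.992100
step 2 [2y] zero: DF = P = 1961/2000 ≈ 0.980500
step 3 [3y] zero: DF = P = 2347/2500 ≈ 0.938800
step 4 [4y] swap r/1=1045/38069: DF=(1 − 1045/38069·(0.992100+0.980500+0.938800))/(1+1045/38069) = 1791/2000 ≈ 0.895500
step 5 [5y] zero: DF = P = 8587/10000 ≈ 0.858700
step 6 [6y] zero: DF = P = 8139/10000 ≈ 0.813900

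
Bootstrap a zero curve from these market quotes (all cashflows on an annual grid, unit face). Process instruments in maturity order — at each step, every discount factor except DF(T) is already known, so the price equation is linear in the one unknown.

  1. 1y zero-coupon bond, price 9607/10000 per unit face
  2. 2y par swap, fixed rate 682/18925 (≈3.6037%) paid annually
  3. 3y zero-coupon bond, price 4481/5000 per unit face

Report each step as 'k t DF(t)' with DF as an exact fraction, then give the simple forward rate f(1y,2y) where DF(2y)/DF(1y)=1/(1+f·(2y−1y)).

1 1 9607/10000
2 2 4659/5000
3 3 4481/5000
f(1y,2y) = ((9607/10000)/(4659/5000) − 1)/(1) = 289/9318 ≈ 3.1015%

step 1 [1y] zero: DF = P = 9607/10000 ≈ 0.960700
step 2 [2y] swap r/1=682/18925: DF=(1 − 682/18925·(0.960700))/(1+682/18925) = 4659/5000 ≈ 0.931800
step 3 [3y] zero: DF = P = 4481/5000 ≈ 0.896200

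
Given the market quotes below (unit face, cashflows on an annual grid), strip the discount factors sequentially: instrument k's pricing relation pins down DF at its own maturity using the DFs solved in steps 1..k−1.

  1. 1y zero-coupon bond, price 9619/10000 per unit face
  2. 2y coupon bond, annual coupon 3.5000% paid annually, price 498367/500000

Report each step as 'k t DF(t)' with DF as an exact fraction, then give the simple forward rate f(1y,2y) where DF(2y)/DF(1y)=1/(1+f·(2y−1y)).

1 1 9619/10000
2 2 1861/2000
f(1y,2y) = ((9619/10000)/(1861/2000) − 1)/(1) = 314/9305 ≈ 3.3745%

step 1 [1y] zero: DF = P = 9619/10000 ≈ 0.961900
step 2 [2y] bond c/1=7/200: DF=(498367/500000 − 7/200·(0.961900))/(1+7/200) = 1861/2000 ≈ 0.930500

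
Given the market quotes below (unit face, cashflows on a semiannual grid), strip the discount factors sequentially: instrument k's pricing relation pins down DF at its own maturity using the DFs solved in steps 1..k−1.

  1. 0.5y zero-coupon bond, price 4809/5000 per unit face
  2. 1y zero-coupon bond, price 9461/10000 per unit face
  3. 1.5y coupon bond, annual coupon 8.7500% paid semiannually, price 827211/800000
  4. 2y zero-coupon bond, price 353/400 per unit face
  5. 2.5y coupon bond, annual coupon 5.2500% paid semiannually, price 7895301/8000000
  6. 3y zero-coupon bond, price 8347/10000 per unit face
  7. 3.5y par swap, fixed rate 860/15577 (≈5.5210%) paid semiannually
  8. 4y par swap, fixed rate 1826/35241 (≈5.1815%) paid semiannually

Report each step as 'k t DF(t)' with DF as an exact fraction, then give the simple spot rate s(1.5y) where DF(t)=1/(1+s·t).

1 1/2 4809/5000
2 1 9461/10000
3 3/2 9107/10000
4 2 353/400
5 5/2 867/1000
6 3 8347/10000
7 7/2 207/250
8 4 4087/5000
s(1.5y) = (1/(9107/10000) − 1)/(3/2) = 1786/27321 ≈ 6.5371%

step 1 [0.5y] zero: DF = P = 4809/5000 ≈ 0.961800
step 2 [1y] zero: DF = P = 9461/10000 ≈ 0.946100
step 3 [1.5y] bond c/2=7/160: DF=(827211/800000 − 7/160·(0.961800+0.946100))/(1+7/160) = 9107/10000 ≈ 0.910700
step 4 [2y] zero: DF = P = 353/400 ≈ 0.882500
step 5 [2.5y] bond c/2=21/800: DF=(7895301/8000000 − 21/800·(0.961800+0.946100+0.910700+0.882500))/(1+21/800) = 867/1000 ≈ 0.867000
step 6 [3y] zero: DF = P = 8347/10000 ≈ 0.834700
step 7 [3.5y] swap r/2=430/15577: DF=(1 − 430/15577·(0.961800+0.946100+0.910700+0.882500+0.867000+0.834700))/(1+430/15577) = 207/250 ≈ 0.828000
step 8 [4y] swap r/2=913/35241: DF=(1 − 913/35241·(0.961800+0.946100+0.910700+0.882500+0.867000+0.834700+0.828000))/(1+913/35241) = 4087/5000 ≈ 0.817400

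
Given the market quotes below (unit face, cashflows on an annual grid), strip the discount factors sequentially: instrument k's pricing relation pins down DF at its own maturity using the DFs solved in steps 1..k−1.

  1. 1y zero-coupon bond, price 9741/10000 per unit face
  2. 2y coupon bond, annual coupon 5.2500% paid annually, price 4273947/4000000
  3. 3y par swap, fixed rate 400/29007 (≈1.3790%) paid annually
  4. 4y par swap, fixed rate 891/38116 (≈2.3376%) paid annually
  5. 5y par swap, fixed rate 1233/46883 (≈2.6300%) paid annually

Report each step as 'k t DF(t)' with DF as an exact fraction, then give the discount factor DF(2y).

1 1 9741/10000
2 2 4833/5000
3 3 24/25
4 4 9109/10000
5 5 8767/10000
DF(2y) = 4833/5000 ≈ 0.966600

step 1 [1y] zero: DF = P = 9741/10000 ≈ 0.974100
step 2 [2y] bond c/1=21/400: DF=(4273947/4000000 − 21/400·(0.974100))/(1+21/400) = 4833/5000 ≈ 0.966600
step 3 [3y] swap r/1=400/29007: DF=(1 − 400/29007·(0.974100+0.966600))/(1+400/29007) = 24/25 ≈ 0.960000
step 4 [4y] swap r/1=891/38116: DF=(1 − 891/38116·(0.974100+0.966600+0.960000))/(1+891/38116) = 9109/10000 ≈ 0.910900
step 5 [5y] swap r/1=1233/46883: DF=(1 − 1233/46883·(0.974100+0.966600+0.960000+0.910900))/(1+1233/46883) = 8767/10000 ≈ 0.876700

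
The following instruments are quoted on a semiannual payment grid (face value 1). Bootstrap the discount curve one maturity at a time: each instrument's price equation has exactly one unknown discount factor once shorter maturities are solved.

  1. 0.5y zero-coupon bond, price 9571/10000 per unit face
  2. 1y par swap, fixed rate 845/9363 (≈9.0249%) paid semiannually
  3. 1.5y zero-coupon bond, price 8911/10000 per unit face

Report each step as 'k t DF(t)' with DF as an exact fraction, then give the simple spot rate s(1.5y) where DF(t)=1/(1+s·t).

1 1/2 9571/10000
2 1 1831/2000
3 3/2 8911/10000
s(1.5y) = (1/(8911/10000) − 1)/(3/2) = 726/8911 ≈ 8.1472%

step 1 [0.5y] zero: DF = P = 9571/10000 ≈ 0.957100
step 2 [1y] swap r/2=845/18726: DF=(1 − 845/18726·(0.957100))/(1+845/18726) = 1831/2000 ≈ 0.915500
step 3 [1.5y] zero: DF = P = 8911/10000 ≈ 0.891100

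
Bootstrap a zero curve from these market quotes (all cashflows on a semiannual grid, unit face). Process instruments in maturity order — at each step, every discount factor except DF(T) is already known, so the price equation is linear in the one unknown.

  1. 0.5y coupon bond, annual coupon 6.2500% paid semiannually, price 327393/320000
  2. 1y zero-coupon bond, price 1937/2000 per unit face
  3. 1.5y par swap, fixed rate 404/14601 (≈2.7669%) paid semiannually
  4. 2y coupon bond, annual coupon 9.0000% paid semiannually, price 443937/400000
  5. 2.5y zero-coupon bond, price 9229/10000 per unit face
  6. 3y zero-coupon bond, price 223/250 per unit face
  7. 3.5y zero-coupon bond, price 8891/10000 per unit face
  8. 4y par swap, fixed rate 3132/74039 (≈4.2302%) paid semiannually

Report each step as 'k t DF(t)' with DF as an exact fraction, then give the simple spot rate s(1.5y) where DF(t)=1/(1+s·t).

step 1 [0.5y] bond c/2=1/32: DF=(327393/320000 − 1/32·(0))/(1+1/32) = 9921/10000 ≈ 0.992100
step 2 [1y] zero: DF = P = 1937/2000 ≈ 0.968500
step 3 [1.5y] swap r/2=202/14601: DF=(1 − 202/14601·(0.992100+0.968500))/(1+202/14601) = 2399/2500 ≈ 0.959600
step 4 [2y] bond c/2=9/200: DF=(443937/400000 − 9/200·(0.992100+0.968500+0.959600))/(1+9/200) = 9363/10000 ≈ 0.936300
step 5 [2.5y] zero: DF = P = 9229/10000 ≈ 0.922900
step 6 [3y] zero: DF = P = 223/250 ≈ 0.892000
step 7 [3.5y] zero: DF = P = 8891/10000 ≈ 0.889100
step 8 [4y] swap r/2=1566/74039: DF=(1 − 1566/74039·(0.992100+0.968500+0.959600+0.936300+0.922900+0.892000+0.889100))/(1+1566/74039) = 4217/5000 ≈ 0.843400

1 1/2 9921/10000
2 1 1937/2000
3 3/2 2399/2500
4 2 9363/10000
5 5/2 9229/10000
6 3 223/250
7 7/2 8891/10000
8 4 4217/5000
s(1.5y) = (1/(2399/2500) − 1)/(3/2) = 202/7197 ≈ 2.8067%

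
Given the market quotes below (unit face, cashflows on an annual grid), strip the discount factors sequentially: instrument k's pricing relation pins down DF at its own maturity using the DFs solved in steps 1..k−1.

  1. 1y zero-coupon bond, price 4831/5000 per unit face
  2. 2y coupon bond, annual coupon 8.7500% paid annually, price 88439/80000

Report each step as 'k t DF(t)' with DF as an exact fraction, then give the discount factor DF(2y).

step 1 [1y] zero: DF = P = 4831/5000 ≈ 0.966200
step 2 [2y] bond c/1=7/80: DF=(88439/80000 − 7/80·(0.966200))/(1+7/80) = 2347/2500 ≈ 0.938800

1 1 4831/5000
2 2 2347/2500
DF(2y) = 2347/2500 ≈ 0.938800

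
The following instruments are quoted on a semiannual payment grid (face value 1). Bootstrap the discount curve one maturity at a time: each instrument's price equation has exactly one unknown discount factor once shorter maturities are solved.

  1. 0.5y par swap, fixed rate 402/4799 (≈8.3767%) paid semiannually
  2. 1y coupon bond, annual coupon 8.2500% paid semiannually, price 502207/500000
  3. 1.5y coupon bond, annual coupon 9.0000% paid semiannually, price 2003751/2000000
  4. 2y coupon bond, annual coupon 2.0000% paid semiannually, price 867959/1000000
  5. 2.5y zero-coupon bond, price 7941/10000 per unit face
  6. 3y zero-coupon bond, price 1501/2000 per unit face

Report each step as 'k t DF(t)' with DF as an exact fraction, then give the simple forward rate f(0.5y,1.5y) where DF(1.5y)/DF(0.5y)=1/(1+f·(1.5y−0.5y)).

1 1/2 4799/5000
2 1 4633/5000
3 3/2 351/400
4 2 104/125
5 5/2 7941/10000
6 3 1501/2000
f(0.5y,1.5y) = ((4799/5000)/(351/400) − 1)/(1) = 823/8775 ≈ 9.3789%

step 1 [0.5y] swap r/2=201/4799: DF=(1 − 201/4799·(0))/(1+201/4799) = 4799/5000 ≈ 0.959800
step 2 [1y] bond c/2=33/800: DF=(502207/500000 − 33/800·(0.959800))/(1+33/800) = 4633/5000 ≈ 0.926600
step 3 [1.5y] bond c/2=9/200: DF=(2003751/2000000 − 9/200·(0.959800+0.926600))/(1+9/200) = 351/400 ≈ 0.877500
step 4 [2y] bond c/2=1/100: DF=(867959/1000000 − 1/100·(0.959800+0.926600+0.877500))/(1+1/100) = 104/125 ≈ 0.832000
step 5 [2.5y] zero: DF = P = 7941/10000 ≈ 0.794100
step 6 [3y] zero: DF = P = 1501/2000 ≈ 0.750500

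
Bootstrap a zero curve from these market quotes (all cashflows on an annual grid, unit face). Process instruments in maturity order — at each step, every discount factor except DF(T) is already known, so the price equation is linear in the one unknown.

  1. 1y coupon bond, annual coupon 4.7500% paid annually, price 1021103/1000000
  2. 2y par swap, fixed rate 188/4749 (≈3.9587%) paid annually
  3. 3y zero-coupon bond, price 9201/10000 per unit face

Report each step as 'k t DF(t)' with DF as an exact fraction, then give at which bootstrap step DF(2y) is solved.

1 1 2437/2500
2 2 578/625
3 3 9201/10000
DF(2y) is solved at step 2

step 1 [1y] bond c/1=19/400: DF=(1021103/1000000 − 19/400·(0))/(1+19/400) = 2437/2500 ≈ 0.974800
step 2 [2y] swap r/1=188/4749: DF=(1 − 188/4749·(0.974800))/(1+188/4749) = 578/625 ≈ 0.924800
step 3 [3y] zero: DF = P = 9201/10000 ≈ 0.920100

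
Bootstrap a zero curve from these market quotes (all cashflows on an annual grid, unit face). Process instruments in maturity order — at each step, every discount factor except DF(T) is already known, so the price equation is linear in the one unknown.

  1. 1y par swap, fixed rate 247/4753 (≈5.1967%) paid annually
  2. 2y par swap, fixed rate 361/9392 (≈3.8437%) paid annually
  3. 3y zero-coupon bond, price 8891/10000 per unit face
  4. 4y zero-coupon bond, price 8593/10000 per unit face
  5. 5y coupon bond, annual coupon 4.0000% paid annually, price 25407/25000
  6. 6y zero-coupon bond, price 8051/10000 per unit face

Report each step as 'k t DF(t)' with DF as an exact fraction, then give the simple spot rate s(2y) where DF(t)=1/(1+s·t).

1 1 4753/5000
2 2 4639/5000
3 3 8891/10000
4 4 8593/10000
5 5 8377/10000
6 6 8051/10000
s(2y) = (1/(4639/5000) − 1)/(2) = 361/9278 ≈ 3.8909%

step 1 [1y] swap r/1=247/4753: DF=(1 − 247/4753·(0))/(1+247/4753) = 4753/5000 ≈ 0.950600
step 2 [2y] swap r/1=361/9392: DF=(1 − 361/9392·(0.950600))/(1+361/9392) = 4639/5000 ≈ 0.927800
step 3 [3y] zero: DF = P = 8891/10000 ≈ 0.889100
step 4 [4y] zero: DF = P = 8593/10000 ≈ 0.859300
step 5 [5y] bond c/1=1/25: DF=(25407/25000 − 1/25·(0.950600+0.927800+0.889100+0.859300))/(1+1/25) = 8377/10000 ≈ 0.837700
step 6 [6y] zero: DF = P = 8051/10000 ≈ 0.805100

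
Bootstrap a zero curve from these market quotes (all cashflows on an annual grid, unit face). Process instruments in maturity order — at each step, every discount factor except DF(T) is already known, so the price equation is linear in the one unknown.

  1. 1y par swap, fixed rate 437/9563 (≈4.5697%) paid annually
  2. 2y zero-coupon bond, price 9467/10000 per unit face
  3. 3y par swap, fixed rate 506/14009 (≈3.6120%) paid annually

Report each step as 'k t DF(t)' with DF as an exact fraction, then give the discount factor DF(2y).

step 1 [1y] swap r/1=437/9563: DF=(1 − 437/9563·(0))/(1+437/9563) = 9563/10000 ≈ 0.956300
step 2 [2y] zero: DF = P = 9467/10000 ≈ 0.946700
step 3 [3y] swap r/1=506/14009: DF=(1 − 506/14009·(0.956300+0.946700))/(1+506/14009) = 2247/2500 ≈ 0.898800

1 1 9563/10000
2 2 9467/10000
3 3 2247/2500
DF(2y) = 9467/10000 ≈ 0.946700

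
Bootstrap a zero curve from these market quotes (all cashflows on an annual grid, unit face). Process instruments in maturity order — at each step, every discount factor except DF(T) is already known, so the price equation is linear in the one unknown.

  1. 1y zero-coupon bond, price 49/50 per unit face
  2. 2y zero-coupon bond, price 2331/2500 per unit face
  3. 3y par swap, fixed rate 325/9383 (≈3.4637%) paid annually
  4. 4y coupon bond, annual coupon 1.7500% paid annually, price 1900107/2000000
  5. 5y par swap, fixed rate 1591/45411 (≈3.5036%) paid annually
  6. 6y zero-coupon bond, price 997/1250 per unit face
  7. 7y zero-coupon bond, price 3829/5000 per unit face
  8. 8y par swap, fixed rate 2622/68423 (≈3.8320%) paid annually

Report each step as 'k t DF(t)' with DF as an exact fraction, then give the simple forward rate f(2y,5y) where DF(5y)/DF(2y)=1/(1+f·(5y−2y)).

step 1 [1y] zero: DF = P = 49/50 ≈ 0.980000
step 2 [2y] zero: DF = P = 2331/2500 ≈ 0.932400
step 3 [3y] swap r/1=325/9383: DF=(1 − 325/9383·(0.980000+0.932400))/(1+325/9383) = 361/400 ≈ 0.902500
step 4 [4y] bond c/1=7/400: DF=(1900107/2000000 − 7/400·(0.980000+0.932400+0.902500))/(1+7/400) = 8853/10000 ≈ 0.885300
step 5 [5y] swap r/1=1591/45411: DF=(1 − 1591/45411·(0.980000+0.932400+0.902500+0.885300))/(1+1591/45411) = 8409/10000 ≈ 0.840900
step 6 [6y] zero: DF = P = 997/1250 ≈ 0.797600
step 7 [7y] zero: DF = P = 3829/5000 ≈ 0.765800
step 8 [8y] swap r/1=2622/68423: DF=(1 − 2622/68423·(0.980000+0.932400+0.902500+0.885300+0.840900+0.797600+0.765800))/(1+2622/68423) = 3689/5000 ≈ 0.737800

1 1 49/50
2 2 2331/2500
3 3 361/400
4 4 8853/10000
5 5 8409/10000
6 6 997/1250
7 7 3829/5000
8 8 3689/5000
f(2y,5y) = ((2331/2500)/(8409/10000) − 1)/(3) = 305/8409 ≈ 3.6271%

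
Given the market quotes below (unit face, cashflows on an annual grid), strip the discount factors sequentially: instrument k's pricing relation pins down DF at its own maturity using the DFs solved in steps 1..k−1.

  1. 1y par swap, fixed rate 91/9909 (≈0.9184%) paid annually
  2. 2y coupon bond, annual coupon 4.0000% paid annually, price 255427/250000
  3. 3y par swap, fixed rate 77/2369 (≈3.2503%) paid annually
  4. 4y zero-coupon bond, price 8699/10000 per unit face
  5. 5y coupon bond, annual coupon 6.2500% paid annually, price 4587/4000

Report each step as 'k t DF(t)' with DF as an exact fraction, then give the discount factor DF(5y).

1 1 9909/10000
2 2 9443/10000
3 3 2269/2500
4 4 8699/10000
5 5 8609/10000
DF(5y) = 8609/10000 ≈ 0.860900

step 1 [1y] swap r/1=91/9909: DF=(1 − 91/9909·(0))/(1+91/9909) = 9909/10000 ≈ 0.990900
step 2 [2y] bond c/1=1/25: DF=(255427/250000 − 1/25·(0.990900))/(1+1/25) = 9443/10000 ≈ 0.944300
step 3 [3y] swap r/1=77/2369: DF=(1 − 77/2369·(0.990900+0.944300))/(1+77/2369) = 2269/2500 ≈ 0.907600
step 4 [4y] zero: DF = P = 8699/10000 ≈ 0.869900
step 5 [5y] bond c/1=1/16: DF=(4587/4000 − 1/16·(0.990900+0.944300+0.907600+0.869900))/(1+1/16) = 8609/10000 ≈ 0.860900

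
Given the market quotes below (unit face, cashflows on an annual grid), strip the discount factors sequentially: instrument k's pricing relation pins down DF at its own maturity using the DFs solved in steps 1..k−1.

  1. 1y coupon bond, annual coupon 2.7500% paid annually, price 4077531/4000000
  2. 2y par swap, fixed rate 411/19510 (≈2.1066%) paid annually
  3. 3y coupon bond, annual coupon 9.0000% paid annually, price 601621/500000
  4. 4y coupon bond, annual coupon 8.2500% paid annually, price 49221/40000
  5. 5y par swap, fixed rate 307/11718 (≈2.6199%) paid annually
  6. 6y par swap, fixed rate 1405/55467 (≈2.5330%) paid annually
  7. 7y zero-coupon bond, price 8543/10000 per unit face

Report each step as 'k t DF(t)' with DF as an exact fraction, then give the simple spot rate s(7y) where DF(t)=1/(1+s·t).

1 1 9921/10000
2 2 9589/10000
3 3 2357/2500
4 4 4581/5000
5 5 2193/2500
6 6 1719/2000
7 7 8543/10000
s(7y) = (1/(8543/10000) − 1)/(7) = 1457/59801 ≈ 2.4364%

step 1 [1y] bond c/1=11/400: DF=(4077531/4000000 − 11/400·(0))/(1+11/400) = 9921/10000 ≈ 0.992100
step 2 [2y] swap r/1=411/19510: DF=(1 − 411/19510·(0.992100))/(1+411/19510) = 9589/10000 ≈ 0.958900
step 3 [3y] bond c/1=9/100: DF=(601621/500000 − 9/100·(0.992100+0.958900))/(1+9/100) = 2357/2500 ≈ 0.942800
step 4 [4y] bond c/1=33/400: DF=(49221/40000 − 33/400·(0.992100+0.958900+0.942800))/(1+33/400) = 4581/5000 ≈ 0.916200
step 5 [5y] swap r/1=307/11718: DF=(1 − 307/11718·(0.992100+0.958900+0.942800+0.916200))/(1+307/11718) = 2193/2500 ≈ 0.877200
step 6 [6y] swap r/1=1405/55467: DF=(1 − 1405/55467·(0.992100+0.958900+0.942800+0.916200+0.877200))/(1+1405/55467) = 1719/2000 ≈ 0.859500
step 7 [7y] zero: DF = P = 8543/10000 ≈ 0.854300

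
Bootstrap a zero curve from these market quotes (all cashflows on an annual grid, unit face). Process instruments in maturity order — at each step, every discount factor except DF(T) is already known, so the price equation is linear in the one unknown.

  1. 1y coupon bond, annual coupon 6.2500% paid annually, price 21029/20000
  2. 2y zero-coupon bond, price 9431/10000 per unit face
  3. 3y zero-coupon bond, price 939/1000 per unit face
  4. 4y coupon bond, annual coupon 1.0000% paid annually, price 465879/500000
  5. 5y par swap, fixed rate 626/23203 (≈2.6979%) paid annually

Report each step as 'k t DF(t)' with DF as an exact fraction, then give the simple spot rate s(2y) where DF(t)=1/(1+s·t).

step 1 [1y] bond c/1=1/16: DF=(21029/20000 − 1/16·(0))/(1+1/16) = 1237/1250 ≈ 0.989600
step 2 [2y] zero: DF = P = 9431/10000 ≈ 0.943100
step 3 [3y] zero: DF = P = 939/1000 ≈ 0.939000
step 4 [4y] bond c/1=1/100: DF=(465879/500000 − 1/100·(0.989600+0.943100+0.939000))/(1+1/100) = 8941/10000 ≈ 0.894100
step 5 [5y] swap r/1=626/23203: DF=(1 − 626/23203·(0.989600+0.943100+0.939000+0.894100))/(1+626/23203) = 2187/2500 ≈ 0.874800

1 1 1237/1250
2 2 9431/10000
3 3 939/1000
4 4 8941/10000
5 5 2187/2500
s(2y) = (1/(9431/10000) − 1)/(2) = 569/18862 ≈ 3.0166%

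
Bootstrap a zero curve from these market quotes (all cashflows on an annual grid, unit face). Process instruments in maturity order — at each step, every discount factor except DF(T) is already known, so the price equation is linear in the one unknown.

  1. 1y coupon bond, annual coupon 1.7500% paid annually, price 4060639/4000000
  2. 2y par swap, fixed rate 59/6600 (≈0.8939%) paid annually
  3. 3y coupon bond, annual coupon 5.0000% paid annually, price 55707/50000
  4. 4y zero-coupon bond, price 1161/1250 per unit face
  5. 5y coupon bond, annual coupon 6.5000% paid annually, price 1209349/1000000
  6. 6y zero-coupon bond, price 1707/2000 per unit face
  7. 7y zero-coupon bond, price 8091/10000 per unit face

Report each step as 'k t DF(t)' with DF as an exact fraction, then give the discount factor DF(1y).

step 1 [1y] bond c/1=7/400: DF=(4060639/4000000 − 7/400·(0))/(1+7/400) = 9977/10000 ≈ 0.997700
step 2 [2y] swap r/1=59/6600: DF=(1 − 59/6600·(0.997700))/(1+59/6600) = 9823/10000 ≈ 0.982300
step 3 [3y] bond c/1=1/20: DF=(55707/50000 − 1/20·(0.997700+0.982300))/(1+1/20) = 2417/2500 ≈ 0.966800
step 4 [4y] zero: DF = P = 1161/1250 ≈ 0.928800
step 5 [5y] bond c/1=13/200: DF=(1209349/1000000 − 13/200·(0.997700+0.982300+0.966800+0.928800))/(1+13/200) = 899/1000 ≈ 0.899000
step 6 [6y] zero: DF = P = 1707/2000 ≈ 0.853500
step 7 [7y] zero: DF = P = 8091/10000 ≈ 0.809100

1 1 9977/10000
2 2 9823/10000
3 3 2417/2500
4 4 1161/1250
5 5 899/1000
6 6 1707/2000
7 7 8091/10000
DF(1y) = 9977/10000 ≈ 0.997700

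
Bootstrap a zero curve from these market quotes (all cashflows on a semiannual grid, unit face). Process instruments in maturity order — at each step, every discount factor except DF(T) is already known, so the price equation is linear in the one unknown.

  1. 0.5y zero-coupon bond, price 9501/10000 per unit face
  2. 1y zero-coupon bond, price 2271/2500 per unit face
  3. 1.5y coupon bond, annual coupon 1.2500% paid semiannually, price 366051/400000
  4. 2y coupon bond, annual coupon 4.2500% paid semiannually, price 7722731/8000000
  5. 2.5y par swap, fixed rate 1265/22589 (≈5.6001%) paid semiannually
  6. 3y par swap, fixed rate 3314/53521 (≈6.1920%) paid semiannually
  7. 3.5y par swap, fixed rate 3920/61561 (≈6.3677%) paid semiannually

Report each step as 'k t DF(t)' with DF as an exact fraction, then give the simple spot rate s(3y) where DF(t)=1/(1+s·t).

step 1 [0.5y] zero: DF = P = 9501/10000 ≈ 0.950100
step 2 [1y] zero: DF = P = 2271/2500 ≈ 0.908400
step 3 [1.5y] bond c/2=1/160: DF=(366051/400000 − 1/160·(0.950100+0.908400))/(1+1/160) = 8979/10000 ≈ 0.897900
step 4 [2y] bond c/2=17/800: DF=(7722731/8000000 − 17/800·(0.950100+0.908400+0.897900))/(1+17/800) = 8879/10000 ≈ 0.887900
step 5 [2.5y] swap r/2=1265/45178: DF=(1 − 1265/45178·(0.950100+0.908400+0.897900+0.887900))/(1+1265/45178) = 1747/2000 ≈ 0.873500
step 6 [3y] swap r/2=1657/53521: DF=(1 − 1657/53521·(0.950100+0.908400+0.897900+0.887900+0.873500))/(1+1657/53521) = 8343/10000 ≈ 0.834300
step 7 [3.5y] swap r/2=1960/61561: DF=(1 − 1960/61561·(0.950100+0.908400+0.897900+0.887900+0.873500+0.834300))/(1+1960/61561) = 201/250 ≈ 0.804000

1 1/2 9501/10000
2 1 2271/2500
3 3/2 8979/10000
4 2 8879/10000
5 5/2 1747/2000
6 3 8343/10000
7 7/2 201/250
s(3y) = (1/(8343/10000) − 1)/(3) = 1657/25029 ≈ 6.6203%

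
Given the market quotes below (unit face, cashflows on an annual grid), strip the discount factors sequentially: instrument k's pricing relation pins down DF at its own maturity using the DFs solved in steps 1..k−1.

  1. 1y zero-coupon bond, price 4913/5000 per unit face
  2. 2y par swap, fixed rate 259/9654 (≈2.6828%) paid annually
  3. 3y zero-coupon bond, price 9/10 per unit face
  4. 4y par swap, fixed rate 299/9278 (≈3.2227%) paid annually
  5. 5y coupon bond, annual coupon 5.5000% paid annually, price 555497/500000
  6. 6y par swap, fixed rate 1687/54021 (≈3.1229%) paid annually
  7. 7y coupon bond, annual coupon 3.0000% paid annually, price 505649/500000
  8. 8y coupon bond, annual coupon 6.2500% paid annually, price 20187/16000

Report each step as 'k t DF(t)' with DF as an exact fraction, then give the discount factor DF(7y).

1 1 4913/5000
2 2 4741/5000
3 3 9/10
4 4 2201/2500
5 5 2149/2500
6 6 8313/10000
7 7 1649/2000
8 8 2053/2500
DF(7y) = 1649/2000 ≈ 0.824500

step 1 [1y] zero: DF = P = 4913/5000 ≈ 0.982600
step 2 [2y] swap r/1=259/9654: DF=(1 − 259/9654·(0.982600))/(1+259/9654) = 4741/5000 ≈ 0.948200
step 3 [3y] zero: DF = P = 9/10 ≈ 0.900000
step 4 [4y] swap r/1=299/9278: DF=(1 − 299/9278·(0.982600+0.948200+0.900000))/(1+299/9278) = 2201/2500 ≈ 0.880400
step 5 [5y] bond c/1=11/200: DF=(555497/500000 − 11/200·(0.982600+0.948200+0.900000+0.880400))/(1+11/200) = 2149/2500 ≈ 0.859600
step 6 [6y] swap r/1=1687/54021: DF=(1 − 1687/54021·(0.982600+0.948200+0.900000+0.880400+0.859600))/(1+1687/54021) = 8313/10000 ≈ 0.831300
step 7 [7y] bond c/1=3/100: DF=(505649/500000 − 3/100·(0.982600+0.948200+0.900000+0.880400+0.859600+0.831300))/(1+3/100) = 1649/2000 ≈ 0.824500
step 8 [8y] bond c/1=1/16: DF=(20187/16000 − 1/16·(0.982600+0.948200+0.900000+0.880400+0.859600+0.831300+0.824500))/(1+1/16) = 2053/2500 ≈ 0.821200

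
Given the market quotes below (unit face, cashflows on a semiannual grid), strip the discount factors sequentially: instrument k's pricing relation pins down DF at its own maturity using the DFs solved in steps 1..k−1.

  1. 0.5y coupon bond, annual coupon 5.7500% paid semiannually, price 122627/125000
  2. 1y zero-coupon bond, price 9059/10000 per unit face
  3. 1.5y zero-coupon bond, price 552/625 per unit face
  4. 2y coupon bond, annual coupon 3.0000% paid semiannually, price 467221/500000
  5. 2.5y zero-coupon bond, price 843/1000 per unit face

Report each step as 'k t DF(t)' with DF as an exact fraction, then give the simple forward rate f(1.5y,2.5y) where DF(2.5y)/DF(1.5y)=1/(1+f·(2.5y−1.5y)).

1 1/2 596/625
2 1 9059/10000
3 3/2 552/625
4 2 8801/10000
5 5/2 843/1000
f(1.5y,2.5y) = ((552/625)/(843/1000) − 1)/(1) = 67/1405 ≈ 4.7687%

step 1 [0.5y] bond c/2=23/800: DF=(122627/125000 − 23/800·(0))/(1+23/800) = 596/625 ≈ 0.953600
step 2 [1y] zero: DF = P = 9059/10000 ≈ 0.905900
step 3 [1.5y] zero: DF = P = 552/625 ≈ 0.883200
step 4 [2y] bond c/2=3/200: DF=(467221/500000 − 3/200·(0.953600+0.905900+0.883200))/(1+3/200) = 8801/10000 ≈ 0.880100
step 5 [2.5y] zero: DF = P = 843/1000 ≈ 0.843000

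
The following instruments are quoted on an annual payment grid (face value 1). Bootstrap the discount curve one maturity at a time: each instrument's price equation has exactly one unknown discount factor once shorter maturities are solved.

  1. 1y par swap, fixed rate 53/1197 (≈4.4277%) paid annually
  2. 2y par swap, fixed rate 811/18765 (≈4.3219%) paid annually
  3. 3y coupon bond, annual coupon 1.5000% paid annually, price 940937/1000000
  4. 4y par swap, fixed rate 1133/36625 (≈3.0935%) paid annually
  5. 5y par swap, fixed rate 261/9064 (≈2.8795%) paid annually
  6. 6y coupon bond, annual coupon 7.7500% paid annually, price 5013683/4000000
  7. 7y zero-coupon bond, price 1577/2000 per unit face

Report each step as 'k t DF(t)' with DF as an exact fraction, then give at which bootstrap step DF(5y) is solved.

step 1 [1y] swap r/1=53/1197: DF=(1 − 53/1197·(0))/(1+53/1197) = 1197/1250 ≈ 0.957600
step 2 [2y] swap r/1=811/18765: DF=(1 − 811/18765·(0.957600))/(1+811/18765) = 9189/10000 ≈ 0.918900
step 3 [3y] bond c/1=3/200: DF=(940937/1000000 − 3/200·(0.957600+0.918900))/(1+3/200) = 8993/10000 ≈ 0.899300
step 4 [4y] swap r/1=1133/36625: DF=(1 − 1133/36625·(0.957600+0.918900+0.899300))/(1+1133/36625) = 8867/10000 ≈ 0.886700
step 5 [5y] swap r/1=261/9064: DF=(1 − 261/9064·(0.957600+0.918900+0.899300+0.886700))/(1+261/9064) = 1739/2000 ≈ 0.869500
step 6 [6y] bond c/1=31/400: DF=(5013683/4000000 − 31/400·(0.957600+0.918900+0.899300+0.886700+0.869500))/(1+31/400) = 8373/10000 ≈ 0.837300
step 7 [7y] zero: DF = P = 1577/2000 ≈ 0.788500

1 1 1197/1250
2 2 9189/10000
3 3 8993/10000
4 4 8867/10000
5 5 1739/2000
6 6 8373/10000
7 7 1577/2000
DF(5y) is solved at step 5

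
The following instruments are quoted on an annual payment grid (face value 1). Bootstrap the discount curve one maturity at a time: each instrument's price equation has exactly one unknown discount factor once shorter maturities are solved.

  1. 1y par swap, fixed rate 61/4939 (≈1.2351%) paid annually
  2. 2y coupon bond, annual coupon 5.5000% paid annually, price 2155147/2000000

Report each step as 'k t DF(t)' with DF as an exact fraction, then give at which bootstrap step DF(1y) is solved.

1 1 4939/5000
2 2 9699/10000
DF(1y) is solved at step 1

step 1 [1y] swap r/1=61/4939: DF=(1 − 61/4939·(0))/(1+61/4939) = 4939/5000 ≈ 0.987800
step 2 [2y] bond c/1=11/200: DF=(2155147/2000000 − 11/200·(0.987800))/(1+11/200) = 9699/10000 ≈ 0.969900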